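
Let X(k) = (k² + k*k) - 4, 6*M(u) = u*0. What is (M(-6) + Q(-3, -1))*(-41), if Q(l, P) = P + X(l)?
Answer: -533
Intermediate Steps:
M(u) = 0 (M(u) = (u*0)/6 = (⅙)*0 = 0)
X(k) = -4 + 2*k² (X(k) = (k² + k²) - 4 = 2*k² - 4 = -4 + 2*k²)
Q(l, P) = -4 + P + 2*l² (Q(l, P) = P + (-4 + 2*l²) = -4 + P + 2*l²)
(M(-6) + Q(-3, -1))*(-41) = (0 + (-4 - 1 + 2*(-3)²))*(-41) = (0 + (-4 - 1 + 2*9))*(-41) = (0 + (-4 - 1 + 18))*(-41) = (0 + 13)*(-41) = 13*(-41) = -533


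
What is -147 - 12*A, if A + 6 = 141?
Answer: -1767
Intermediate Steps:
A = 135 (A = -6 + 141 = 135)
-147 - 12*A = -147 - 12*135 = -147 - 1620 = -1767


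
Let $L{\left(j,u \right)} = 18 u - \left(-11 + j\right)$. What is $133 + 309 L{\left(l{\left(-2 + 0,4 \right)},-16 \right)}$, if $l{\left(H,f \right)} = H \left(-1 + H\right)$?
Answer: $-87314$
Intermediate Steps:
$L{\left(j,u \right)} = 11 - j + 18 u$
$133 + 309 L{\left(l{\left(-2 + 0,4 \right)},-16 \right)} = 133 + 309 \left(11 - \left(-2 + 0\right) \left(-1 + \left(-2 + 0\right)\right) + 18 \left(-16\right)\right) = 133 + 309 \left(11 - - 2 \left(-1 - 2\right) - 288\right) = 133 + 309 \left(11 - \left(-2\right) \left(-3\right) - 288\right) = 133 + 309 \left(11 - 6 - 288\right) = 133 + 309 \left(-283\right) = 133 - 87447 = -87314$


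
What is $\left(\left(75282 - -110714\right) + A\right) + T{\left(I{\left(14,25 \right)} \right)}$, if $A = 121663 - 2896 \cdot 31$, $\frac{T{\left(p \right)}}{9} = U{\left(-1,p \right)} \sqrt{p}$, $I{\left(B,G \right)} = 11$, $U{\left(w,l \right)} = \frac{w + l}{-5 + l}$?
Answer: $217883 + 15 \sqrt{11} \approx 2.1793 \cdot 10^{5}$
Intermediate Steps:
$U{\left(w,l \right)} = \frac{l + w}{-5 + l}$
$T{\left(p \right)} = \frac{9 \sqrt{p} \left(-1 + p\right)}{-5 + p}$ ($T{\left(p \right)} = 9 \frac{p - 1}{-5 + p} \sqrt{p} = 9 \frac{-1 + p}{-5 + p} \sqrt{p} = 9 \frac{\sqrt{p} \left(-1 + p\right)}{-5 + p} = \frac{9 \sqrt{p} \left(-1 + p\right)}{-5 + p}$)
$A = 31887$ ($A = 121663 - 89776 = 31887$)
$\left(\left(75282 - -110714\right) + A\right) + T{\left(I{\left(14,25 \right)} \right)} = \left(\left(75282 - -110714\right) + 31887\right) + \frac{9 \sqrt{11} \left(-1 + 11\right)}{-5 + 11} = \left(\left(75282 + 110714\right) + 31887\right) + 9 \sqrt{11} \cdot \frac{1}{6} \cdot 10 = \left(185996 + 31887\right) + 9 \sqrt{11} \cdot \frac{1}{6} \cdot 10 = 217883 + 15 \sqrt{11}$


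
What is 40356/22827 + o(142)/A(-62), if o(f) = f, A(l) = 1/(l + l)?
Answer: -133965820/7609 ≈ -17606.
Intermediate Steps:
A(l) = 1/(2*l)
40356/22827 + o(142)/A(-62) = 40356/22827 + 142/(((½)/(-62))) = 40356*(1/22827) + 142/(((½)*(-1/62))) = 13452/7609 + 142/(-1/124) = 13452/7609 + 142*(-124) = 13452/7609 - 17608 = -133965820/7609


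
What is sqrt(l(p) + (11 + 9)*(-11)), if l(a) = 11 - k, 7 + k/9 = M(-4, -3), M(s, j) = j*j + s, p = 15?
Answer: I*sqrt(191) ≈ 13.82*I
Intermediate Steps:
M(s, j) = s + j**2 (M(s, j) = j**2 + s = s + j**2)
k = -18 (k = -63 + 9*(-4 + (-3)**2) = -63 + 9*(-4 + 9) = -63 + 9*5 = -63 + 45 = -18)
l(a) = 29 (l(a) = 11 - 1*(-18) = 11 + 18 = 29)
sqrt(l(p) + (11 + 9)*(-11)) = sqrt(29 + (11 + 9)*(-11)) = sqrt(29 + 20*(-11)) = sqrt(29 - 220) = sqrt(-191) = I*sqrt(191)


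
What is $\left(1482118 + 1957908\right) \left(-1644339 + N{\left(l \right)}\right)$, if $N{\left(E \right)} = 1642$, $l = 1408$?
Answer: $-5650920390122$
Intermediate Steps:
$\left(1482118 + 1957908\right) \left(-1644339 + N{\left(l \right)}\right) = \left(1482118 + 1957908\right) \left(-1644339 + 1642\right) = 3440026 \left(-1642697\right) = -5650920390122$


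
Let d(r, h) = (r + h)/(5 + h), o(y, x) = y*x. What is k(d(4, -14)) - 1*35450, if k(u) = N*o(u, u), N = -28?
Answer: -2874250/81 ≈ -35485.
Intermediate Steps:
o(y, x) = x*y
d(r, h) = (h + r)/(5 + h)
k(u) = -28*u² (k(u) = -28*u*u = -28*u²)
k(d(4, -14)) - 1*35450 = -28*(-14 + 4)²/(5 - 14)² - 1*35450 = -28*(-10/(-9))² - 35450 = -28*(-⅑*(-10))² - 35450 = -28*(10/9)² - 35450 = -28*100/81 - 35450 = -2800/81 - 35450 = -2874250/81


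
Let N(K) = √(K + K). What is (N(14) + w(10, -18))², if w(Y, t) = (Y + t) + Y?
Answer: 32 + 8*√7 ≈ 53.166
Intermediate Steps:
w(Y, t) = t + 2*Y
N(K) = √2*√K (N(K) = √(2*K) = √2*√K)
(N(14) + w(10, -18))² = (√2*√14 + (-18 + 2*10))² = (2*√7 + (-18 + 20))² = (2*√7 + 2)² = (2 + 2*√7)²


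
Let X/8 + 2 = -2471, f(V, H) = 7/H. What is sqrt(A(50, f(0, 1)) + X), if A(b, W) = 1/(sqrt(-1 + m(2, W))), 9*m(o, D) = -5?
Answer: sqrt(-3877664 - 42*I*sqrt(14))/14 ≈ 0.0028502 - 140.66*I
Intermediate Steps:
m(o, D) = -5/9 (m(o, D) = (1/9)*(-5) = -5/9)
X = -19784 (X = -16 + 8*(-2471) = -16 - 19768 = -19784)
A(b, W) = -3*I*sqrt(14)/14 (A(b, W) = 1/(sqrt(-1 - 5/9)) = 1/(sqrt(-14/9)) = 1/(I*sqrt(14)/3) = -3*I*sqrt(14)/14)
sqrt(A(50, f(0, 1)) + X) = sqrt(-3*I*sqrt(14)/14 - 19784) = sqrt(-19784 - 3*I*sqrt(14)/14)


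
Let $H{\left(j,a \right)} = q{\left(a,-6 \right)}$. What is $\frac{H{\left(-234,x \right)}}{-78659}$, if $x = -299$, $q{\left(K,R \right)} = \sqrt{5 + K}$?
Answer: $- \frac{i \sqrt{6}}{11237} \approx - 0.00021798 i$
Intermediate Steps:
$H{\left(j,a \right)} = \sqrt{5 + a}$
$\frac{H{\left(-234,x \right)}}{-78659} = \frac{\sqrt{5 - 299}}{-78659} = \sqrt{-294} \left(- \frac{1}{78659}\right) = 7 i \sqrt{6} \left(- \frac{1}{78659}\right) = - \frac{i \sqrt{6}}{11237}$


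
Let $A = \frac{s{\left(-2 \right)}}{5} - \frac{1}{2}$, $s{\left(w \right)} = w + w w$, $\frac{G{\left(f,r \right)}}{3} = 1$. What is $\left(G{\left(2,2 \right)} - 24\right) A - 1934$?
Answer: $- \frac{19319}{10} \approx -1931.9$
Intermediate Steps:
$G{\left(f,r \right)} = 3$ ($G{\left(f,r \right)} = 3 \cdot 1 = 3$)
$s{\left(w \right)} = w + w^{2}$
$A = - \frac{1}{10}$ ($A = \frac{\left(-2\right) \left(1 - 2\right)}{5} - \frac{1}{2} = \left(-2\right) \left(-1\right) \frac{1}{5} - \frac{1}{2} = 2 \cdot \frac{1}{5} - \frac{1}{2} = \frac{2}{5} - \frac{1}{2} = - \frac{1}{10} \approx -0.1$)
$\left(G{\left(2,2 \right)} - 24\right) A - 1934 = \left(3 - 24\right) \left(- \frac{1}{10}\right) - 1934 = \left(-21\right) \left(- \frac{1}{10}\right) - 1934 = \frac{21}{10} - 1934 = - \frac{19319}{10}$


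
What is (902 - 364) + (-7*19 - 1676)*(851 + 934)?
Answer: -3228527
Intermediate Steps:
(902 - 364) + (-7*19 - 1676)*(851 + 934) = 538 + (-133 - 1676)*1785 = 538 - 1809*1785 = 538 - 3229065 = -3228527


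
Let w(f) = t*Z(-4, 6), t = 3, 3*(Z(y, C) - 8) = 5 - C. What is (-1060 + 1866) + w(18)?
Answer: 829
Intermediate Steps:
Z(y, C) = 29/3 - C/3 (Z(y, C) = 8 + (5 - C)/3 = 8 + (5/3 - C/3) = 29/3 - C/3)
w(f) = 23 (w(f) = 3*(29/3 - 1/3*6) = 3*(29/3 - 2) = 3*(23/3) = 23)
(-1060 + 1866) + w(18) = (-1060 + 1866) + 23 = 806 + 23 = 829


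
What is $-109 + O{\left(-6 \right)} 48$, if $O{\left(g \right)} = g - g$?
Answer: $-109$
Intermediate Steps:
$O{\left(g \right)} = 0$
$-109 + O{\left(-6 \right)} 48 = -109 + 0 \cdot 48 = -109 + 0 = -109$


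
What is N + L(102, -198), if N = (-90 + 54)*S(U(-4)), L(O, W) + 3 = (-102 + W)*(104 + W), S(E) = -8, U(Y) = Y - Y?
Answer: 28485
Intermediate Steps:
U(Y) = 0
L(O, W) = -3 + (-102 + W)*(104 + W)
N = 288 (N = (-90 + 54)*(-8) = -36*(-8) = 288)
N + L(102, -198) = 288 + (-10611 + (-198)² + 2*(-198)) = 288 + (-10611 + 39204 - 396) = 288 + 28197 = 28485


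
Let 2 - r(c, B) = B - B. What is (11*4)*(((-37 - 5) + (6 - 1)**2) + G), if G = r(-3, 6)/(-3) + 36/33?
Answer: -2188/3 ≈ -729.33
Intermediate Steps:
r(c, B) = 2 (r(c, B) = 2 - (B - B) = 2 - 1*0 = 2 + 0 = 2)
G = 14/33 (G = 2/(-3) + 36/33 = 2*(-1/3) + 36*(1/33) = -2/3 + 12/11 = 14/33 ≈ 0.42424)
(11*4)*(((-37 - 5) + (6 - 1)**2) + G) = (11*4)*(((-37 - 5) + (6 - 1)**2) + 14/33) = 44*((-42 + 5**2) + 14/33) = 44*((-42 + 25) + 14/33) = 44*(-17 + 14/33) = 44*(-547/33) = -2188/3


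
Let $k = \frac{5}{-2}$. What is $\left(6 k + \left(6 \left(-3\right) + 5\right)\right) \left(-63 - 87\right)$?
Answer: $4200$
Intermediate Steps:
$k = - \frac{5}{2}$ ($k = 5 \left(- \frac{1}{2}\right) = - \frac{5}{2} \approx -2.5$)
$\left(6 k + \left(6 \left(-3\right) + 5\right)\right) \left(-63 - 87\right) = \left(6 \left(- \frac{5}{2}\right) + \left(6 \left(-3\right) + 5\right)\right) \left(-63 - 87\right) = \left(-15 + \left(-18 + 5\right)\right) \left(-150\right) = \left(-15 - 13\right) \left(-150\right) = \left(-28\right) \left(-150\right) = 4200$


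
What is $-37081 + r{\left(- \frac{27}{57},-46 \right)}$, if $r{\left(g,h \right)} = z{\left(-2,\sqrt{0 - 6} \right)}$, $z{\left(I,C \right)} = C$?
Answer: $-37081 + i \sqrt{6} \approx -37081.0 + 2.4495 i$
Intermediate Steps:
$r{\left(g,h \right)} = i \sqrt{6}$ ($r{\left(g,h \right)} = \sqrt{0 - 6} = \sqrt{-6} = i \sqrt{6}$)
$-37081 + r{\left(- \frac{27}{57},-46 \right)} = -37081 + i \sqrt{6}$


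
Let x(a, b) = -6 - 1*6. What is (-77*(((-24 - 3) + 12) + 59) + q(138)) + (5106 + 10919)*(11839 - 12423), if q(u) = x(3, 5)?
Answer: -9362000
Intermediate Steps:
x(a, b) = -12 (x(a, b) = -6 - 6 = -12)
q(u) = -12
(-77*(((-24 - 3) + 12) + 59) + q(138)) + (5106 + 10919)*(11839 - 12423) = (-77*(((-24 - 3) + 12) + 59) - 12) + (5106 + 10919)*(11839 - 12423) = (-77*((-27 + 12) + 59) - 12) + 16025*(-584) = (-77*(-15 + 59) - 12) - 9358600 = (-77*44 - 12) - 9358600 = (-3388 - 12) - 9358600 = -3400 - 9358600 = -9362000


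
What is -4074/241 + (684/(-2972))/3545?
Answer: -10730692401/634778335 ≈ -16.905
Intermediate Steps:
-4074/241 + (684/(-2972))/3545 = -4074*1/241 + (684*(-1/2972))*(1/3545) = -4074/241 - 171/743*1/3545 = -4074/241 - 171/2633935 = -10730692401/634778335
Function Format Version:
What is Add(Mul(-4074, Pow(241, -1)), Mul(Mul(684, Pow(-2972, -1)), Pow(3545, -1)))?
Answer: Rational(-10730692401, 634778335) ≈ -16.905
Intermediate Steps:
Add(Mul(-4074, Pow(241, -1)), Mul(Mul(684, Pow(-2972, -1)), Pow(3545, -1))) = Add(Mul(-4074, Rational(1, 241)), Mul(Mul(684, Rational(-1, 2972)), Rational(1, 3545))) = Add(Rational(-4074, 241), Mul(Rational(-171, 743), Rational(1, 3545))) = Add(Rational(-4074, 241), Rational(-171, 2633935)) = Rational(-10730692401, 634778335)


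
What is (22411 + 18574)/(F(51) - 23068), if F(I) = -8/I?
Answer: -298605/168068 ≈ -1.7767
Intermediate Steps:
(22411 + 18574)/(F(51) - 23068) = (22411 + 18574)/(-8/51 - 23068) = 40985/(-8*1/51 - 23068) = 40985/(-8/51 - 23068) = 40985/(-1176476/51) = 40985*(-51/1176476) = -298605/168068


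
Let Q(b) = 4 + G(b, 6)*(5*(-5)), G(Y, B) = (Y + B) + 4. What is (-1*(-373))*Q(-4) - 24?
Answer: -54482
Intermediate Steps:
G(Y, B) = 4 + B + Y (G(Y, B) = (B + Y) + 4 = 4 + B + Y)
Q(b) = -246 - 25*b (Q(b) = 4 + (4 + 6 + b)*(5*(-5)) = 4 + (10 + b)*(-25) = 4 + (-250 - 25*b) = -246 - 25*b)
(-1*(-373))*Q(-4) - 24 = (-1*(-373))*(-246 - 25*(-4)) - 24 = 373*(-246 + 100) - 24 = 373*(-146) - 24 = -54458 - 24 = -54482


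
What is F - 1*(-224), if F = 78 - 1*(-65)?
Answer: 367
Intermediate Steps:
F = 143 (F = 78 + 65 = 143)
F - 1*(-224) = 143 - 1*(-224) = 143 + 224 = 367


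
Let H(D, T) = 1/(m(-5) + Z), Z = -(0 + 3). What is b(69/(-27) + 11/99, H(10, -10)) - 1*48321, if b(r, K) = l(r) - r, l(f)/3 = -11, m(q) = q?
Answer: -435164/9 ≈ -48352.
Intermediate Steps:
Z = -3 (Z = -1*3 = -3)
l(f) = -33 (l(f) = 3*(-11) = -33)
H(D, T) = -⅛ (H(D, T) = 1/(-5 - 3) = 1/(-8) = -⅛)
b(r, K) = -33 - r
b(69/(-27) + 11/99, H(10, -10)) - 1*48321 = (-33 - (69/(-27) + 11/99)) - 1*48321 = (-33 - (69*(-1/27) + 11*(1/99))) - 48321 = (-33 - (-23/9 + ⅑)) - 48321 = (-33 - 1*(-22/9)) - 48321 = (-33 + 22/9) - 48321 = -275/9 - 48321 = -435164/9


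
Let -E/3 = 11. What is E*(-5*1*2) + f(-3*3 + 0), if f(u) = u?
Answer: 321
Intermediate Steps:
E = -33 (E = -3*11 = -33)
E*(-5*1*2) + f(-3*3 + 0) = -33*(-5*1)*2 + (-3*3 + 0) = -(-165)*2 + (-9 + 0) = -33*(-10) - 9 = 330 - 9 = 321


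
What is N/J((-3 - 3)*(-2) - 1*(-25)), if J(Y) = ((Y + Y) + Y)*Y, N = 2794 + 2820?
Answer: 5614/4107 ≈ 1.3669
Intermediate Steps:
N = 5614
J(Y) = 3*Y² (J(Y) = (2*Y + Y)*Y = (3*Y)*Y = 3*Y²)
N/J((-3 - 3)*(-2) - 1*(-25)) = 5614/((3*((-3 - 3)*(-2) - 1*(-25))²)) = 5614/((3*(-6*(-2) + 25)²)) = 5614/((3*(12 + 25)²)) = 5614/((3*37²)) = 5614/((3*1369)) = 5614/4107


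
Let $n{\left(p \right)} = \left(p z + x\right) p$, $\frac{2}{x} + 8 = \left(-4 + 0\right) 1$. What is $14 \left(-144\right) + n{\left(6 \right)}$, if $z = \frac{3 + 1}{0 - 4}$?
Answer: $-2053$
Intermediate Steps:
$x = - \frac{1}{6}$ ($x = \frac{2}{-8 + \left(-4 + 0\right) 1} = \frac{2}{-8 - 4} = \frac{2}{-12} = 2 \left(- \frac{1}{12}\right) = - \frac{1}{6} \approx -0.16667$)
$z = -1$ ($z = \frac{4}{-4} = 4 \left(- \frac{1}{4}\right) = -1$)
$n{\left(p \right)} = p \left(- \frac{1}{6} - p\right)$ ($n{\left(p \right)} = \left(p \left(-1\right) - \frac{1}{6}\right) p = \left(- p - \frac{1}{6}\right) p = \left(- \frac{1}{6} - p\right) p = p \left(- \frac{1}{6} - p\right)$)
$14 \left(-144\right) + n{\left(6 \right)} = 14 \left(-144\right) - 6 \left(\frac{1}{6} + 6\right) = -2016 - 6 \cdot \frac{37}{6} = -2016 - 37 = -2053$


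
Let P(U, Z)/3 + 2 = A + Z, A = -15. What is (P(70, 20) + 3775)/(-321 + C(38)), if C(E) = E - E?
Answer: -3784/321 ≈ -11.788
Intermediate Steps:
C(E) = 0
P(U, Z) = -51 + 3*Z (P(U, Z) = -6 + 3*(-15 + Z) = -6 + (-45 + 3*Z) = -51 + 3*Z)
(P(70, 20) + 3775)/(-321 + C(38)) = ((-51 + 3*20) + 3775)/(-321 + 0) = ((-51 + 60) + 3775)/(-321) = (9 + 3775)*(-1/321) = 3784*(-1/321) = -3784/321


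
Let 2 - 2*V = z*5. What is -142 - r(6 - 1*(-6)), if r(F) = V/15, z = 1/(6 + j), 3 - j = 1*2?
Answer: -9943/70 ≈ -142.04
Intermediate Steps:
j = 1 (j = 3 - 2 = 1)
z = 1/7 (z = 1/(6 + 1) = 1/7 ≈ 0.14286)
V = 9/14 (V = 1 - 5/14 = 9/14 ≈ 0.64286)
r(F) = 3/70 (r(F) = (9/14)/15 = (9/14)*(1/15) = 3/70)
-142 - r(6 - 1*(-6)) = -142 - 1*3/70 = -142 - 3/70 = -9943/70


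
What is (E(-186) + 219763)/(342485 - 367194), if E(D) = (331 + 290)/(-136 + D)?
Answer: -3076655/345926 ≈ -8.8940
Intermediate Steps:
E(D) = 621/(-136 + D)
(E(-186) + 219763)/(342485 - 367194) = (621/(-136 - 186) + 219763)/(342485 - 367194) = (621/(-322) + 219763)/(-24709) = (621*(-1/322) + 219763)*(-1/24709) = (-27/14 + 219763)*(-1/24709) = (3076655/14)*(-1/24709) = -3076655/345926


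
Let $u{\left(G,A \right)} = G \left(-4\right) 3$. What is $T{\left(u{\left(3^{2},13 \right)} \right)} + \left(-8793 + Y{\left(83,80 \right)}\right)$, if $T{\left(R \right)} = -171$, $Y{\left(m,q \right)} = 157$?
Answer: $-8807$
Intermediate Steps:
$u{\left(G,A \right)} = - 12 G$ ($u{\left(G,A \right)} = - 4 G 3 = - 12 G$)
$T{\left(u{\left(3^{2},13 \right)} \right)} + \left(-8793 + Y{\left(83,80 \right)}\right) = -171 + \left(-8793 + 157\right) = -171 - 8636 = -8807$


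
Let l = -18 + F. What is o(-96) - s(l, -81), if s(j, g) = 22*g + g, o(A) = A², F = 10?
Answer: 11079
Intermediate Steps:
l = -8 (l = -18 + 10 = -8)
s(j, g) = 23*g
o(-96) - s(l, -81) = (-96)² - 23*(-81) = 9216 - 1*(-1863) = 9216 + 1863 = 11079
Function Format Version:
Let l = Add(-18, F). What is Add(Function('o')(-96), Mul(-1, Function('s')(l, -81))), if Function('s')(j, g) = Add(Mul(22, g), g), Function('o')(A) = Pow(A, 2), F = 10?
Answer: 11079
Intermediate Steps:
l = -8 (l = Add(-18, 10) = -8)
Function('s')(j, g) = Mul(23, g)
Add(Function('o')(-96), Mul(-1, Function('s')(l, -81))) = Add(Pow(-96, 2), Mul(-1, Mul(23, -81))) = Add(9216, Mul(-1, -1863)) = Add(9216, 1863) = 11079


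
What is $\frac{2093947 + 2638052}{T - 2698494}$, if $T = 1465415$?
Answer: $- \frac{4731999}{1233079} \approx -3.8375$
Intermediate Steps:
$\frac{2093947 + 2638052}{T - 2698494} = \frac{2093947 + 2638052}{1465415 - 2698494} = \frac{4731999}{-1233079} = 4731999 \left(- \frac{1}{1233079}\right) = - \frac{4731999}{1233079}$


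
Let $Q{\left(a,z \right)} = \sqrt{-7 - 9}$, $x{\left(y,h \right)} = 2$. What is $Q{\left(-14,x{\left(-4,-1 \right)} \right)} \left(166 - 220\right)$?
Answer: $- 216 i \approx - 216.0 i$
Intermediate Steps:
$Q{\left(a,z \right)} = 4 i$ ($Q{\left(a,z \right)} = \sqrt{-16} = 4 i$)
$Q{\left(-14,x{\left(-4,-1 \right)} \right)} \left(166 - 220\right) = 4 i \left(166 - 220\right) = 4 i \left(-54\right) = - 216 i$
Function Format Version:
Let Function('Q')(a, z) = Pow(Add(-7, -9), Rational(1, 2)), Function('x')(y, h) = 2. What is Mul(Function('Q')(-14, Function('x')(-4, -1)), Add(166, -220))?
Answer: Mul(-216, I) ≈ Mul(-216.00, I)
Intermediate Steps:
Function('Q')(a, z) = Mul(4, I) (Function('Q')(a, z) = Pow(-16, Rational(1, 2)) = Mul(4, I))
Mul(Function('Q')(-14, Function('x')(-4, -1)), Add(166, -220)) = Mul(Mul(4, I), Add(166, -220)) = Mul(Mul(4, I), -54) = Mul(-216, I)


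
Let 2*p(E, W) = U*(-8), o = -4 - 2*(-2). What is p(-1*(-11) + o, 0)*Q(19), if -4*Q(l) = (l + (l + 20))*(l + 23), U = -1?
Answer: -2436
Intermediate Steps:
o = 0 (o = -4 + 4 = 0)
Q(l) = -(20 + 2*l)*(23 + l)/4 (Q(l) = -(l + (l + 20))*(l + 23)/4 = -(l + (20 + l))*(23 + l)/4 = -(20 + 2*l)*(23 + l)/4)
p(E, W) = 4 (p(E, W) = (-1*(-8))/2 = (1/2)*8 = 4)
p(-1*(-11) + o, 0)*Q(19) = 4*(-115 - 33/2*19 - 1/2*19**2) = 4*(-115 - 627/2 - 1/2*361) = 4*(-115 - 627/2 - 361/2) = 4*(-609) = -2436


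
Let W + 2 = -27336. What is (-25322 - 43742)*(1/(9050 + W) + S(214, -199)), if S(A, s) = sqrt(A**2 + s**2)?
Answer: 8633/2286 - 69064*sqrt(85397) ≈ -2.0182e+7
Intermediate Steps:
W = -27338 (W = -2 - 27336 = -27338)
(-25322 - 43742)*(1/(9050 + W) + S(214, -199)) = (-25322 - 43742)*(1/(9050 - 27338) + sqrt(214**2 + (-199)**2)) = -69064*(1/(-18288) + sqrt(45796 + 39601)) = -69064*(-1/18288 + sqrt(85397)) = 8633/2286 - 69064*sqrt(85397)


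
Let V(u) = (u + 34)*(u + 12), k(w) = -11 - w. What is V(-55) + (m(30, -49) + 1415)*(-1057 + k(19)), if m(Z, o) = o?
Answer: -1483939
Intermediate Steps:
V(u) = (12 + u)*(34 + u) (V(u) = (34 + u)*(12 + u) = (12 + u)*(34 + u))
V(-55) + (m(30, -49) + 1415)*(-1057 + k(19)) = (408 + (-55)² + 46*(-55)) + (-49 + 1415)*(-1057 + (-11 - 1*19)) = (408 + 3025 - 2530) + 1366*(-1057 + (-11 - 19)) = 903 + 1366*(-1057 - 30) = 903 + 1366*(-1087) = 903 - 1484842 = -1483939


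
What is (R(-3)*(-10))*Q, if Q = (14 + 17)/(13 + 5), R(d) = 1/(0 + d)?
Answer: 155/27 ≈ 5.7407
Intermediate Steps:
R(d) = 1/d
Q = 31/18 ≈ 1.7222
(R(-3)*(-10))*Q = (-10/(-3))*(31/18) = -1/3*(-10)*(31/18) = (10/3)*(31/18) = 155/27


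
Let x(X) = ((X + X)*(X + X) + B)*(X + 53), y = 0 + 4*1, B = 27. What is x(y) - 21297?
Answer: -16110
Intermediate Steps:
y = 4 (y = 0 + 4 = 4)
x(X) = (27 + 4*X²)*(53 + X) (x(X) = ((X + X)*(X + X) + 27)*(X + 53) = ((2*X)*(2*X) + 27)*(53 + X) = (4*X² + 27)*(53 + X) = (27 + 4*X²)*(53 + X))
x(y) - 21297 = (1431 + 4*4³ + 27*4 + 212*4²) - 21297 = (1431 + 4*64 + 108 + 212*16) - 21297 = (1431 + 256 + 108 + 3392) - 21297 = 5187 - 21297 = -16110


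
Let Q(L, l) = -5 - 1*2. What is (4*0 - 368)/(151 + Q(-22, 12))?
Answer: -23/9 ≈ -2.5556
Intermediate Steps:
Q(L, l) = -7 (Q(L, l) = -5 - 2 = -7)
(4*0 - 368)/(151 + Q(-22, 12)) = (4*0 - 368)/(151 - 7) = (0 - 368)/144 = -368*1/144 = -23/9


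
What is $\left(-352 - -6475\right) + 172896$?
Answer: $179019$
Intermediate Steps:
$\left(-352 - -6475\right) + 172896 = \left(-352 + 6475\right) + 172896 = 6123 + 172896 = 179019$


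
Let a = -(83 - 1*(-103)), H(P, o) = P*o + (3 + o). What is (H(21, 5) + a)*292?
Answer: -21316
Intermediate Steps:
H(P, o) = 3 + o + P*o
a = -186 (a = -(83 + 103) = -1*186 = -186)
(H(21, 5) + a)*292 = ((3 + 5 + 21*5) - 186)*292 = ((3 + 5 + 105) - 186)*292 = (113 - 186)*292 = -73*292 = -21316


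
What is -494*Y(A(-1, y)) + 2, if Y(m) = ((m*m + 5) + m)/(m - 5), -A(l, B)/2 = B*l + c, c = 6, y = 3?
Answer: 17312/11 ≈ 1573.8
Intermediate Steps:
A(l, B) = -12 - 2*B*l (A(l, B) = -2*(B*l + 6) = -2*(6 + B*l) = -12 - 2*B*l)
Y(m) = (5 + m + m²)/(-5 + m) (Y(m) = ((m² + 5) + m)/(-5 + m) = ((5 + m²) + m)/(-5 + m) = (5 + m + m²)/(-5 + m))
-494*Y(A(-1, y)) + 2 = -494*(5 + (-12 - 2*3*(-1)) + (-12 - 2*3*(-1))²)/(-5 + (-12 - 2*3*(-1))) + 2 = -494*(5 + (-12 + 6) + (-12 + 6)²)/(-5 + (-12 + 6)) + 2 = -494*(5 - 6 + (-6)²)/(-5 - 6) + 2 = -494*(5 - 6 + 36)/(-11) + 2 = -(-494)*35/11 + 2 = -494*(-35/11) + 2 = 17290/11 + 2 = 17312/11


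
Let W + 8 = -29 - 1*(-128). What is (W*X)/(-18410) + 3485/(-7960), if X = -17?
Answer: -740639/2093480 ≈ -0.35378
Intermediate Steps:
W = 91 (W = -8 + (-29 - 1*(-128)) = -8 + (-29 + 128) = -8 + 99 = 91)
(W*X)/(-18410) + 3485/(-7960) = (91*(-17))/(-18410) + 3485/(-7960) = -1547*(-1/18410) + 3485*(-1/7960) = 221/2630 - 697/1592 = -740639/2093480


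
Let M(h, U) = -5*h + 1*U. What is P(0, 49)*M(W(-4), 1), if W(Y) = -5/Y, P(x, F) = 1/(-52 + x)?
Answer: 21/208 ≈ 0.10096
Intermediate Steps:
M(h, U) = U - 5*h (M(h, U) = -5*h + U = U - 5*h)
P(0, 49)*M(W(-4), 1) = (1 - (-25)/(-4))/(-52 + 0) = (1 - (-25)*(-1)/4)/(-52) = -(1 - 5*5/4)/52 = -(1 - 25/4)/52 = -1/52*(-21/4) = 21/208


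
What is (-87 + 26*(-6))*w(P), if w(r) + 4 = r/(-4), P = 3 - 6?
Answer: 3159/4 ≈ 789.75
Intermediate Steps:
P = -3
w(r) = -4 - r/4 (w(r) = -4 + r/(-4) = -4 + r*(-¼) = -4 - r/4)
(-87 + 26*(-6))*w(P) = (-87 + 26*(-6))*(-4 - ¼*(-3)) = (-87 - 156)*(-4 + ¾) = -243*(-13/4) = 3159/4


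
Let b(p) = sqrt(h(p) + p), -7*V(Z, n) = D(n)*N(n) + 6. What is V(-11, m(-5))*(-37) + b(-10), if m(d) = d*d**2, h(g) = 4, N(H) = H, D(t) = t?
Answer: 82621 + I*sqrt(6) ≈ 82621.0 + 2.4495*I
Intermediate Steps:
m(d) = d**3
V(Z, n) = -6/7 - n**2/7 (V(Z, n) = -(n*n + 6)/7 = -(n**2 + 6)/7 = -(6 + n**2)/7 = -6/7 - n**2/7)
b(p) = sqrt(4 + p)
V(-11, m(-5))*(-37) + b(-10) = (-6/7 - ((-5)**3)**2/7)*(-37) + sqrt(4 - 10) = (-6/7 - 1/7*(-125)**2)*(-37) + sqrt(-6) = (-6/7 - 1/7*15625)*(-37) + I*sqrt(6) = (-6/7 - 15625/7)*(-37) + I*sqrt(6) = -2233*(-37) + I*sqrt(6) = 82621 + I*sqrt(6)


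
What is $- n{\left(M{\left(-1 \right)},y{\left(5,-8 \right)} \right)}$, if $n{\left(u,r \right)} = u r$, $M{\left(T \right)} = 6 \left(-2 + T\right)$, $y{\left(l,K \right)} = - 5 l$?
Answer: $-450$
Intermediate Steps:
$M{\left(T \right)} = -12 + 6 T$
$n{\left(u,r \right)} = r u$
$- n{\left(M{\left(-1 \right)},y{\left(5,-8 \right)} \right)} = - \left(-5\right) 5 \left(-12 + 6 \left(-1\right)\right) = - \left(-25\right) \left(-12 - 6\right) = - \left(-25\right) \left(-18\right) = \left(-1\right) 450 = -450$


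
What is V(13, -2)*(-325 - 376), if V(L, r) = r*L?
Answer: 18226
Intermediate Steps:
V(L, r) = L*r
V(13, -2)*(-325 - 376) = (13*(-2))*(-325 - 376) = -26*(-701) = 18226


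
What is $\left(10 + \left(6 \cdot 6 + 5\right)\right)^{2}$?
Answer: $2601$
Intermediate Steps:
$\left(10 + \left(6 \cdot 6 + 5\right)\right)^{2} = \left(10 + \left(36 + 5\right)\right)^{2} = \left(10 + 41\right)^{2} = 51^{2} = 2601$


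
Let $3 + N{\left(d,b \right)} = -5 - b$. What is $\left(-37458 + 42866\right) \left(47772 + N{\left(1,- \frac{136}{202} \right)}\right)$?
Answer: $\frac{26089446656}{101} \approx 2.5831 \cdot 10^{8}$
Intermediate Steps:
$N{\left(d,b \right)} = -8 - b$ ($N{\left(d,b \right)} = -3 - \left(5 + b\right) = -8 - b$)
$\left(-37458 + 42866\right) \left(47772 + N{\left(1,- \frac{136}{202} \right)}\right) = \left(-37458 + 42866\right) \left(47772 - \left(8 - \frac{136}{202}\right)\right) = 5408 \left(47772 - \left(8 - \frac{68}{101}\right)\right) = 5408 \left(47772 - \frac{740}{101}\right) = 5408 \cdot \frac{4824232}{101} = \frac{26089446656}{101}$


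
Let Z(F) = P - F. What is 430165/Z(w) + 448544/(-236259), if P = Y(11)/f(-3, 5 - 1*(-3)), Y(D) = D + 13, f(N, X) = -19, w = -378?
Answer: 642588674671/563713974 ≈ 1139.9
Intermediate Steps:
Y(D) = 13 + D
P = -24/19 (P = (13 + 11)/(-19) = 24*(-1/19) = -24/19 ≈ -1.2632)
Z(F) = -24/19 - F
430165/Z(w) + 448544/(-236259) = 430165/(-24/19 - 1*(-378)) + 448544/(-236259) = 430165/(-24/19 + 378) + 448544*(-1/236259) = 430165/(7158/19) - 448544/236259 = 430165*(19/7158) - 448544/236259 = 8173135/7158 - 448544/236259 = 642588674671/563713974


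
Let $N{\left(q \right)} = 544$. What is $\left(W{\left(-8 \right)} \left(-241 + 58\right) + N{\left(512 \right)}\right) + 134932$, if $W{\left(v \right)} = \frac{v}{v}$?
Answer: $135293$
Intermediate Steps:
$W{\left(v \right)} = 1$
$\left(W{\left(-8 \right)} \left(-241 + 58\right) + N{\left(512 \right)}\right) + 134932 = \left(1 \left(-241 + 58\right) + 544\right) + 134932 = \left(1 \left(-183\right) + 544\right) + 134932 = \left(-183 + 544\right) + 134932 = 361 + 134932 = 135293$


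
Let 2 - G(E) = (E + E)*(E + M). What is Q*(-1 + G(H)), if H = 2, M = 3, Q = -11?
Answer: 209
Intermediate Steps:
G(E) = 2 - 2*E*(3 + E) (G(E) = 2 - (E + E)*(E + 3) = 2 - 2*E*(3 + E))
Q*(-1 + G(H)) = -11*(-1 + (2 - 6*2 - 2*2²)) = -11*(-1 + (2 - 12 - 2*4)) = -11*(-1 + (2 - 12 - 8)) = -11*(-1 - 18) = -11*(-19) = 209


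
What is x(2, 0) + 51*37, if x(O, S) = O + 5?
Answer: 1894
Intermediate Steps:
x(O, S) = 5 + O
x(2, 0) + 51*37 = (5 + 2) + 51*37 = 7 + 1887 = 1894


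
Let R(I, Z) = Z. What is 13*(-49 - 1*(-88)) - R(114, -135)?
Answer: 642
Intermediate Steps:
13*(-49 - 1*(-88)) - R(114, -135) = 13*(-49 - 1*(-88)) - 1*(-135) = 13*(-49 + 88) + 135 = 13*39 + 135 = 507 + 135 = 642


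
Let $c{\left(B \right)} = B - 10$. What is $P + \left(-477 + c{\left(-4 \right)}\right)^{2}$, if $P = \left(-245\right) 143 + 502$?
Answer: $206548$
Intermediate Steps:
$c{\left(B \right)} = -10 + B$
$P = -34533$ ($P = -35035 + 502 = -34533$)
$P + \left(-477 + c{\left(-4 \right)}\right)^{2} = -34533 + \left(-477 - 14\right)^{2} = -34533 + \left(-491\right)^{2} = -34533 + 241081 = 206548$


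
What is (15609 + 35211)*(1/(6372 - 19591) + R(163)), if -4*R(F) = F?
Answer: -27375476205/13219 ≈ -2.0709e+6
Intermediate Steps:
R(F) = -F/4
(15609 + 35211)*(1/(6372 - 19591) + R(163)) = (15609 + 35211)*(1/(6372 - 19591) - 1/4*163) = 50820*(1/(-13219) - 163/4) = 50820*(-1/13219 - 163/4) = 50820*(-2154701/52876) = -27375476205/13219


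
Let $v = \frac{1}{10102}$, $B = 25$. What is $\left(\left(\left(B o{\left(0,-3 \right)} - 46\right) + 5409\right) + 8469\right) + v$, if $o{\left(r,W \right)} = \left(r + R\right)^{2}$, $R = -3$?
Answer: $\frac{142003815}{10102} \approx 14057.0$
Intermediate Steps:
$o{\left(r,W \right)} = \left(-3 + r\right)^{2}$ ($o{\left(r,W \right)} = \left(r - 3\right)^{2} = \left(-3 + r\right)^{2}$)
$v = \frac{1}{10102} \approx 9.899 \cdot 10^{-5}$
$\left(\left(\left(B o{\left(0,-3 \right)} - 46\right) + 5409\right) + 8469\right) + v = \left(\left(\left(25 \left(-3 + 0\right)^{2} - 46\right) + 5409\right) + 8469\right) + \frac{1}{10102} = \left(\left(\left(25 \left(-3\right)^{2} - 46\right) + 5409\right) + 8469\right) + \frac{1}{10102} = \left(\left(\left(25 \cdot 9 - 46\right) + 5409\right) + 8469\right) + \frac{1}{10102} = \left(\left(\left(225 - 46\right) + 5409\right) + 8469\right) + \frac{1}{10102} = \left(\left(179 + 5409\right) + 8469\right) + \frac{1}{10102} = \left(5588 + 8469\right) + \frac{1}{10102} = 14057 + \frac{1}{10102} = \frac{142003815}{10102}$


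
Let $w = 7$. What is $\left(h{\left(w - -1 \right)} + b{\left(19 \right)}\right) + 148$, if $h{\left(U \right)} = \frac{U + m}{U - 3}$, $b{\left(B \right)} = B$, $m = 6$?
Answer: $\frac{849}{5} \approx 169.8$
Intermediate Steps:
$h{\left(U \right)} = \frac{6 + U}{-3 + U}$ ($h{\left(U \right)} = \frac{U + 6}{U - 3} = \frac{6 + U}{-3 + U}$)
$\left(h{\left(w - -1 \right)} + b{\left(19 \right)}\right) + 148 = \left(\frac{6 + \left(7 - -1\right)}{-3 + \left(7 - -1\right)} + 19\right) + 148 = \left(\frac{6 + \left(7 + 1\right)}{-3 + \left(7 + 1\right)} + 19\right) + 148 = \left(\frac{6 + 8}{-3 + 8} + 19\right) + 148 = \left(\frac{1}{5} \cdot 14 + 19\right) + 148 = \left(\frac{14}{5} + 19\right) + 148 = \frac{109}{5} + 148 = \frac{849}{5}$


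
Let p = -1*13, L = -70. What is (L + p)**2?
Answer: 6889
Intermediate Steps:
p = -13
(L + p)**2 = (-70 - 13)**2 = (-83)**2 = 6889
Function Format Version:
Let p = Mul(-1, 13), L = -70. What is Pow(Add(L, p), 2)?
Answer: 6889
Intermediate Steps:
p = -13
Pow(Add(L, p), 2) = Pow(Add(-70, -13), 2) = Pow(-83, 2) = 6889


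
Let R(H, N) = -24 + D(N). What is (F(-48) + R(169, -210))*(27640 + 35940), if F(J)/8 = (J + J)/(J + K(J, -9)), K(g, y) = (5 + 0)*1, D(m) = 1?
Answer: -14051180/43 ≈ -3.2677e+5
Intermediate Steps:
R(H, N) = -23 (R(H, N) = -24 + 1 = -23)
K(g, y) = 5 (K(g, y) = 5*1 = 5)
F(J) = 16*J/(5 + J) (F(J) = 8*((J + J)/(J + 5)) = 8*((2*J)/(5 + J)) = 8*(2*J/(5 + J)) = 16*J/(5 + J))
(F(-48) + R(169, -210))*(27640 + 35940) = (16*(-48)/(5 - 48) - 23)*(27640 + 35940) = (16*(-48)/(-43) - 23)*63580 = (16*(-48)*(-1/43) - 23)*63580 = (768/43 - 23)*63580 = -221/43*63580 = -14051180/43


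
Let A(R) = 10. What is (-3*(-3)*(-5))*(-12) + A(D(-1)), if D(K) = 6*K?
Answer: 550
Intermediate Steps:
(-3*(-3)*(-5))*(-12) + A(D(-1)) = (-3*(-3)*(-5))*(-12) + 10 = (9*(-5))*(-12) + 10 = -45*(-12) + 10 = 540 + 10 = 550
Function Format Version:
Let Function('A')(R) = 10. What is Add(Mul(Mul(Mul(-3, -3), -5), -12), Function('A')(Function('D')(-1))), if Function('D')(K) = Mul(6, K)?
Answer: 550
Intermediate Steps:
Add(Mul(Mul(Mul(-3, -3), -5), -12), Function('A')(Function('D')(-1))) = Add(Mul(Mul(Mul(-3, -3), -5), -12), 10) = Add(Mul(Mul(9, -5), -12), 10) = Add(Mul(-45, -12), 10) = Add(540, 10) = 550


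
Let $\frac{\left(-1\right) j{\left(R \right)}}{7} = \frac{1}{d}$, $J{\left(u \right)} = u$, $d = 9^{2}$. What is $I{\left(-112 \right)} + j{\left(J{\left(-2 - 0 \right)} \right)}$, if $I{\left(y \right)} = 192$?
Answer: $\frac{15545}{81} \approx 191.91$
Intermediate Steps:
$d = 81$
$j{\left(R \right)} = - \frac{7}{81}$
$I{\left(-112 \right)} + j{\left(J{\left(-2 - 0 \right)} \right)} = 192 - \frac{7}{81} = \frac{15545}{81}$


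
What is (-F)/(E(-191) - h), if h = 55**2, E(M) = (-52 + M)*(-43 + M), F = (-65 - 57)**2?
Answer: -14884/53837 ≈ -0.27646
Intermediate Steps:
F = 14884 (F = (-122)**2 = 14884)
h = 3025
(-F)/(E(-191) - h) = (-1*14884)/((2236 + (-191)**2 - 95*(-191)) - 1*3025) = -14884/((2236 + 36481 + 18145) - 3025) = -14884/(56862 - 3025) = -14884/53837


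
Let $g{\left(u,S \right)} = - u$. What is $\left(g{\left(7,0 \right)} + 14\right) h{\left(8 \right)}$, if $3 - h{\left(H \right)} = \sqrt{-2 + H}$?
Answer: $21 - 7 \sqrt{6} \approx 3.8536$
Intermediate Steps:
$h{\left(H \right)} = 3 - \sqrt{-2 + H}$
$\left(g{\left(7,0 \right)} + 14\right) h{\left(8 \right)} = \left(\left(-1\right) 7 + 14\right) \left(3 - \sqrt{-2 + 8}\right) = \left(-7 + 14\right) \left(3 - \sqrt{6}\right) = 7 \left(3 - \sqrt{6}\right) = 21 - 7 \sqrt{6}$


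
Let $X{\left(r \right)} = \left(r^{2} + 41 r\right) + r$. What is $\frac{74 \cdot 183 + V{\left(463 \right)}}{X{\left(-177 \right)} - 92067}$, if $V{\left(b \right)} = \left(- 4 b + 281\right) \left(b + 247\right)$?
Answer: $\frac{275467}{17043} \approx 16.163$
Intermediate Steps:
$X{\left(r \right)} = r^{2} + 42 r$
$V{\left(b \right)} = \left(247 + b\right) \left(281 - 4 b\right)$ ($V{\left(b \right)} = \left(281 - 4 b\right) \left(247 + b\right) = \left(247 + b\right) \left(281 - 4 b\right)$)
$\frac{74 \cdot 183 + V{\left(463 \right)}}{X{\left(-177 \right)} - 92067} = \frac{74 \cdot 183 - \left(257934 + 857476\right)}{- 177 \left(42 - 177\right) - 92067} = \frac{13542 - 1115410}{\left(-177\right) \left(-135\right) - 92067} = \frac{13542 - 1115410}{23895 - 92067} = \frac{13542 - 1115410}{-68172} = \left(-1101868\right) \left(- \frac{1}{68172}\right) = \frac{275467}{17043}$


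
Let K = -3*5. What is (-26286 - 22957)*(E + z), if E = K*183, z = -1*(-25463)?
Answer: -1118702474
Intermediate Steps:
K = -15
z = 25463
E = -2745 (E = -15*183 = -2745)
(-26286 - 22957)*(E + z) = (-26286 - 22957)*(-2745 + 25463) = -49243*22718 = -1118702474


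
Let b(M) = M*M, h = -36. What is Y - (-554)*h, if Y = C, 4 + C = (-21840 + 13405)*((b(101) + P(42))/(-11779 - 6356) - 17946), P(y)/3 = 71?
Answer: 548980564792/3627 ≈ 1.5136e+8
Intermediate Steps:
P(y) = 213 (P(y) = 3*71 = 213)
b(M) = M**2
C = 549052901680/3627 (C = -4 + (-21840 + 13405)*((101**2 + 213)/(-11779 - 6356) - 17946) = -4 - 8435*((10201 + 213)/(-18135) - 17946) = -4 - 8435*(10414*(-1/18135) - 17946) = -4 - 8435*(-10414/18135 - 17946) = -4 - 8435*(-325461124/18135) = -4 + 549052916188/3627 = 549052901680/3627 ≈ 1.5138e+8)
Y = 549052901680/3627 ≈ 1.5138e+8
Y - (-554)*h = 549052901680/3627 - (-554)*(-36) = 549052901680/3627 - 1*19944 = 549052901680/3627 - 19944 = 548980564792/3627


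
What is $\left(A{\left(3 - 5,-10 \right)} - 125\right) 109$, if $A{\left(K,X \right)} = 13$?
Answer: $-12208$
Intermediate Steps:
$\left(A{\left(3 - 5,-10 \right)} - 125\right) 109 = \left(13 - 125\right) 109 = \left(-112\right) 109 = -12208$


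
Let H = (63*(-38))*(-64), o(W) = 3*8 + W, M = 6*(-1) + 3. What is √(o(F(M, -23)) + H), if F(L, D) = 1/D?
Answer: √81063937/23 ≈ 391.46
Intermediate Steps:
M = -3 (M = -6 + 3 = -3)
o(W) = 24 + W
H = 153216 (H = -2394*(-64) = 153216)
√(o(F(M, -23)) + H) = √((24 + 1/(-23)) + 153216) = √((24 - 1/23) + 153216) = √(551/23 + 153216) = √(3524519/23) = √81063937/23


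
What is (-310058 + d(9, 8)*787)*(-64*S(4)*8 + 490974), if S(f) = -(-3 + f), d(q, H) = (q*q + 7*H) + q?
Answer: -95916441816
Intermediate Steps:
d(q, H) = q + q² + 7*H (d(q, H) = (q² + 7*H) + q = q + q² + 7*H)
S(f) = 3 - f
(-310058 + d(9, 8)*787)*(-64*S(4)*8 + 490974) = (-310058 + (9 + 9² + 7*8)*787)*(-64*(3 - 1*4)*8 + 490974) = (-310058 + (9 + 81 + 56)*787)*(-64*(3 - 4)*8 + 490974) = (-310058 + 146*787)*(-64*(-1)*8 + 490974) = (-310058 + 114902)*(64*8 + 490974) = -195156*(512 + 490974) = -195156*491486 = -95916441816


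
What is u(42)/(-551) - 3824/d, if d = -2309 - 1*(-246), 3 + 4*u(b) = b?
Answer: 8347639/4546852 ≈ 1.8359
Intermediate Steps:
u(b) = -3/4 + b/4
d = -2063 (d = -2309 + 246 = -2063)
u(42)/(-551) - 3824/d = (-3/4 + (1/4)*42)/(-551) - 3824/(-2063) = (-3/4 + 21/2)*(-1/551) - 3824*(-1/2063) = (39/4)*(-1/551) + 3824/2063 = -39/2204 + 3824/2063 = 8347639/4546852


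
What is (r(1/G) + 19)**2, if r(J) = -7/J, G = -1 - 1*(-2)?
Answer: 144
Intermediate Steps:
G = 1 (G = -1 + 2 = 1)
(r(1/G) + 19)**2 = (-7/(1/1) + 19)**2 = (-7/1 + 19)**2 = (-7*1 + 19)**2 = (-7 + 19)**2 = 12**2 = 144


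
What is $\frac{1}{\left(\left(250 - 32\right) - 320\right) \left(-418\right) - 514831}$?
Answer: $- \frac{1}{472195} \approx -2.1178 \cdot 10^{-6}$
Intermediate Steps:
$\frac{1}{\left(\left(250 - 32\right) - 320\right) \left(-418\right) - 514831} = \frac{1}{\left(218 - 320\right) \left(-418\right) - 514831} = \frac{1}{\left(-102\right) \left(-418\right) - 514831} = \frac{1}{42636 - 514831} = \frac{1}{-472195} = - \frac{1}{472195}$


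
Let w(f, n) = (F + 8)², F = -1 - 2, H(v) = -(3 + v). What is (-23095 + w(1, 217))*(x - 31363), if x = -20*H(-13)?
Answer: 728158410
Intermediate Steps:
H(v) = -3 - v
F = -3
x = -200 (x = -20*(-3 - 1*(-13)) = -20*(-3 + 13) = -20*10 = -200)
w(f, n) = 25 (w(f, n) = (-3 + 8)² = 5² = 25)
(-23095 + w(1, 217))*(x - 31363) = (-23095 + 25)*(-200 - 31363) = -23070*(-31563) = 728158410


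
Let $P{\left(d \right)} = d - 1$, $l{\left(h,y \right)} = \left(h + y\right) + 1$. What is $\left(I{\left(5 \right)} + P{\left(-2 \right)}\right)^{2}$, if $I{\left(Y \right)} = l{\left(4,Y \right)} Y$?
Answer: $2209$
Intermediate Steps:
$l{\left(h,y \right)} = 1 + h + y$
$P{\left(d \right)} = -1 + d$
$I{\left(Y \right)} = Y \left(5 + Y\right)$ ($I{\left(Y \right)} = \left(1 + 4 + Y\right) Y = \left(5 + Y\right) Y = Y \left(5 + Y\right)$)
$\left(I{\left(5 \right)} + P{\left(-2 \right)}\right)^{2} = \left(5 \left(5 + 5\right) - 3\right)^{2} = \left(5 \cdot 10 - 3\right)^{2} = \left(50 - 3\right)^{2} = 47^{2} = 2209$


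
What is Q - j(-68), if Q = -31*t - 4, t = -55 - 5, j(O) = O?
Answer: 1924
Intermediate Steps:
t = -60
Q = 1856 (Q = -31*(-60) - 4 = 1860 - 4 = 1856)
Q - j(-68) = 1856 - 1*(-68) = 1856 + 68 = 1924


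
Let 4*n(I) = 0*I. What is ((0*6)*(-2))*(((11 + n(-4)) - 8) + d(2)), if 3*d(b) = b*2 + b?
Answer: 0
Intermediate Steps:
n(I) = 0 (n(I) = (0*I)/4 = (¼)*0 = 0)
d(b) = b (d(b) = (b*2 + b)/3 = (2*b + b)/3 = (3*b)/3 = b)
((0*6)*(-2))*(((11 + n(-4)) - 8) + d(2)) = ((0*6)*(-2))*(((11 + 0) - 8) + 2) = (0*(-2))*((11 - 8) + 2) = 0*(3 + 2) = 0*5 = 0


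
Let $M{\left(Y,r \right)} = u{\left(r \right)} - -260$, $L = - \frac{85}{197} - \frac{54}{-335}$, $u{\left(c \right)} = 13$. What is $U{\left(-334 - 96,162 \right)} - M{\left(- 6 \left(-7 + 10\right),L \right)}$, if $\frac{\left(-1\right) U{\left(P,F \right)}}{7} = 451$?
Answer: $-3430$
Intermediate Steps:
$L = - \frac{17837}{65995}$ ($L = \left(-85\right) \frac{1}{197} - - \frac{54}{335} = - \frac{85}{197} + \frac{54}{335} = - \frac{17837}{65995} \approx -0.27028$)
$U{\left(P,F \right)} = -3157$ ($U{\left(P,F \right)} = \left(-7\right) 451 = -3157$)
$M{\left(Y,r \right)} = 273$ ($M{\left(Y,r \right)} = 13 - -260 = 13 + 260 = 273$)
$U{\left(-334 - 96,162 \right)} - M{\left(- 6 \left(-7 + 10\right),L \right)} = -3157 - 273 = -3430$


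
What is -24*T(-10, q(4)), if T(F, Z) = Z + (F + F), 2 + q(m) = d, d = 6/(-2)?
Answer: 600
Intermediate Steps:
d = -3 (d = 6*(-½) = -3)
q(m) = -5 (q(m) = -2 - 3 = -5)
T(F, Z) = Z + 2*F
-24*T(-10, q(4)) = -24*(-5 + 2*(-10)) = -24*(-5 - 20) = -24*(-25) = 600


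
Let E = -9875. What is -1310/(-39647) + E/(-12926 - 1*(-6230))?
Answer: 400285885/265476312 ≈ 1.5078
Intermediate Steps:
-1310/(-39647) + E/(-12926 - 1*(-6230)) = -1310/(-39647) - 9875/(-12926 - 1*(-6230)) = -1310*(-1/39647) - 9875/(-12926 + 6230) = 1310/39647 - 9875/(-6696) = 1310/39647 - 9875*(-1/6696) = 1310/39647 + 9875/6696 = 400285885/265476312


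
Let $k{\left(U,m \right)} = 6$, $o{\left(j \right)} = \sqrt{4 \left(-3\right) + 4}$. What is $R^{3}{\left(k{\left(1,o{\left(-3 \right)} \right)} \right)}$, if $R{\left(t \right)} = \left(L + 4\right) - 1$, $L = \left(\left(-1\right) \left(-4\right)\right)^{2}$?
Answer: $6859$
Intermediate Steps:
$o{\left(j \right)} = 2 i \sqrt{2}$ ($o{\left(j \right)} = \sqrt{-12 + 4} = \sqrt{-8} = 2 i \sqrt{2}$)
$L = 16$ ($L = 4^{2} = 16$)
$R{\left(t \right)} = 19$ ($R{\left(t \right)} = \left(16 + 4\right) - 1 = 20 - 1 = 19$)
$R^{3}{\left(k{\left(1,o{\left(-3 \right)} \right)} \right)} = 19^{3} = 6859$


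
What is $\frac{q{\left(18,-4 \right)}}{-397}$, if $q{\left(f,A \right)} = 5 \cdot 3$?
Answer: $- \frac{15}{397} \approx -0.037783$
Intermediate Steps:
$q{\left(f,A \right)} = 15$
$\frac{q{\left(18,-4 \right)}}{-397} = \frac{15}{-397} = 15 \left(- \frac{1}{397}\right) = - \frac{15}{397}$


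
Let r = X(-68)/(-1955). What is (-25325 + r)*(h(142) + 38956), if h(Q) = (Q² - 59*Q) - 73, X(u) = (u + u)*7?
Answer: -6415838757/5 ≈ -1.2832e+9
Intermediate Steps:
X(u) = 14*u (X(u) = (2*u)*7 = 14*u)
r = 56/115 (r = (14*(-68))/(-1955) = -952*(-1/1955) = 56/115 ≈ 0.48696)
h(Q) = -73 + Q² - 59*Q
(-25325 + r)*(h(142) + 38956) = (-25325 + 56/115)*((-73 + 142² - 59*142) + 38956) = -2912319*((-73 + 20164 - 8378) + 38956)/115 = -2912319*(11713 + 38956)/115 = -2912319/115*50669 = -6415838757/5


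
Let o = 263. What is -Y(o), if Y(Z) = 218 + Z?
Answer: -481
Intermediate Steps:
-Y(o) = -(218 + 263) = -1*481 = -481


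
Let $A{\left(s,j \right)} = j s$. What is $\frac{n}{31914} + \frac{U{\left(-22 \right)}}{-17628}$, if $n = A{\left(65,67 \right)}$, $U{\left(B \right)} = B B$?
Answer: $\frac{5110297}{46881666} \approx 0.109$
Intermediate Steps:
$U{\left(B \right)} = B^{2}$
$n = 4355$ ($n = 67 \cdot 65 = 4355$)
$\frac{n}{31914} + \frac{U{\left(-22 \right)}}{-17628} = \frac{4355}{31914} + \frac{\left(-22\right)^{2}}{-17628} = 4355 \cdot \frac{1}{31914} + 484 \left(- \frac{1}{17628}\right) = \frac{4355}{31914} - \frac{121}{4407} = \frac{5110297}{46881666}$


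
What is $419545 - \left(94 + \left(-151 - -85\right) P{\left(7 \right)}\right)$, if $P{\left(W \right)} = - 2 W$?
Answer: $418527$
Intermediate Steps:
$419545 - \left(94 + \left(-151 - -85\right) P{\left(7 \right)}\right) = 419545 - \left(94 + \left(-151 - -85\right) \left(\left(-2\right) 7\right)\right) = 419545 - \left(94 + \left(-151 + 85\right) \left(-14\right)\right) = 419545 - \left(94 - -924\right) = 419545 - \left(94 + 924\right) = 419545 - 1018 = 418527$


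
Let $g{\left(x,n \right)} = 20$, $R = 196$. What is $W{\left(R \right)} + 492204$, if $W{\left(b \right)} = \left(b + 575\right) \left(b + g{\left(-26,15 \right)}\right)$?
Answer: $658740$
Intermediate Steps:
$W{\left(b \right)} = \left(20 + b\right) \left(575 + b\right)$ ($W{\left(b \right)} = \left(b + 575\right) \left(b + 20\right) = \left(575 + b\right) \left(20 + b\right) = \left(20 + b\right) \left(575 + b\right)$)
$W{\left(R \right)} + 492204 = \left(11500 + 196^{2} + 595 \cdot 196\right) + 492204 = \left(11500 + 38416 + 116620\right) + 492204 = 166536 + 492204 = 658740$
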